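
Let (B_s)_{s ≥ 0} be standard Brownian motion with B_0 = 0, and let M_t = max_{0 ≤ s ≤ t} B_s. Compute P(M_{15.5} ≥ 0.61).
P(M_{15.5} ≥ 0.61) = 2·P(B_{15.5} ≥ 0.61) = 2(1 − Φ(0.61/√15.5)) ≈ 0.8769

By the reflection principle for Brownian motion, P(M_t ≥ a) = 2 · P(B_t ≥ a) for a ≥ 0. Since B_t ~ N(0, t), P(B_t ≥ 0.61) = 1 − Φ(0.61/√t) = 1 − Φ(0.61/√15.5) = 1 − Φ(0.1549). So
  P(M_{15.5} ≥ 0.61) = 2(1 − Φ(0.1549)) ≈ 0.8769.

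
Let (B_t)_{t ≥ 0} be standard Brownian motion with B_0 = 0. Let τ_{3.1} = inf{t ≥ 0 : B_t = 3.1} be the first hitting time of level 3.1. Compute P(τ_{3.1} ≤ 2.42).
P(τ_{3.1} ≤ 2.42) = 2(1 − Φ(3.1/√2.42)) = 2(1 − Φ(1.9928)) ≈ 0.0463

By the reflection principle for standard BM, P(τ_b ≤ t) = 2 · P(B_t ≥ b). Since B_t ~ N(0, t), P(B_t ≥ 3.1) = 1 − Φ(3.1/√t) = 1 − Φ(3.1/√2.42) = 1 − Φ(1.9928) ≈ 0.02314. Doubling: P(τ_{3.1} ≤ 2.42) ≈ 2 · 0.02314 = 0.04628 ≈ 0.0463.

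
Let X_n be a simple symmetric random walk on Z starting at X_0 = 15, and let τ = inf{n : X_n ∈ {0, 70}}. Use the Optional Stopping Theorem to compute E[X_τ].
E[X_τ] = 15

X_n is a martingale and τ is a bounded-mean stopping time (indeed τ is finite a.s. with bounded expectation since the walk is in a bounded region). By the OST, E[X_τ] = E[X_0] = 15. Equivalently: E[X_τ] = 70 · P(hit 70 first) + 0 · P(hit 0 first) = 70 · (15/70) = 15.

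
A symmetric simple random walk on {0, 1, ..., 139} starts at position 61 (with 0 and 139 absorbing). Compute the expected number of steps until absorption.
E[τ | X_0 = 61] = 4758

Let v_k = E[τ | X_0 = k]. Boundary: v_0 = v_139 = 0. Recurrence: v_k = 1 + (v_{k-1} + v_{k+1})/2 for 1 ≤ k ≤ 138. The particular solution to v_k − (v_{k-1} + v_{k+1})/2 = 1 is v_k = −k^2. Adding homogeneous solution A + B k and matching boundaries gives v_k = k (139 − k). Substituting k = 61: v_61 = 61 · 78 = 4758.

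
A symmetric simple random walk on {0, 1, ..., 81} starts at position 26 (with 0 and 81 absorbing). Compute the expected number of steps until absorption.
E[τ | X_0 = 26] = 1430

Let v_k = E[τ | X_0 = k]. Boundary: v_0 = v_81 = 0. Recurrence: v_k = 1 + (v_{k-1} + v_{k+1})/2 for 1 ≤ k ≤ 80. The particular solution to v_k − (v_{k-1} + v_{k+1})/2 = 1 is v_k = −k^2. Adding homogeneous solution A + B k and matching boundaries gives v_k = k (81 − k). Substituting k = 26: v_26 = 26 · 55 = 1430.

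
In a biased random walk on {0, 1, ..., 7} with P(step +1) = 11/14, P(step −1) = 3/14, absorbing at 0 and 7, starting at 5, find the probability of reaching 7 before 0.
P(hit 7 before 0) = (1 − (3/11)^5) / (1 − (3/11)^7) = 2432221/2435623

Let u_k denote P(reach 7 before 0 | start at k). Boundary: u_0 = 0, u_7 = 1. Recurrence: u_k = 11/14·u_{k+1} + 3/14·u_{k-1} for 1 ≤ k ≤ 6. Try u_k = A + B·r^k with r = q/p = (3/14)/(11/14) = 3/11. Substitution satisfies the recurrence; boundary conditions give:
  u_k = (1 − r^k) / (1 − r^N) = (1 − (3/11)^5) / (1 − (3/11)^7) = 2432221/2435623.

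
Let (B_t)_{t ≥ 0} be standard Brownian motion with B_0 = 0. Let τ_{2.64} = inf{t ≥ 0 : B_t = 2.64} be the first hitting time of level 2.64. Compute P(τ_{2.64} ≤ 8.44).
P(τ_{2.64} ≤ 8.44) = 2(1 − Φ(2.64/√8.44)) = 2(1 − Φ(0.9087)) ≈ 0.3635

By the reflection principle for standard BM, P(τ_b ≤ t) = 2 · P(B_t ≥ b). Since B_t ~ N(0, t), P(B_t ≥ 2.64) = 1 − Φ(2.64/√t) = 1 − Φ(2.64/√8.44) = 1 − Φ(0.9087) ≈ 0.18175. Doubling: P(τ_{2.64} ≤ 8.44) ≈ 2 · 0.18175 = 0.36350 ≈ 0.3635.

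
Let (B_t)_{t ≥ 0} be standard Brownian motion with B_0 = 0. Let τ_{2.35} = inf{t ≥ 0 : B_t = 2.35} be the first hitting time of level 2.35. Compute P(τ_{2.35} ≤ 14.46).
P(τ_{2.35} ≤ 14.46) = 2(1 − Φ(2.35/√14.46)) = 2(1 − Φ(0.6180)) ≈ 0.5366

By the reflection principle for standard BM, P(τ_b ≤ t) = 2 · P(B_t ≥ b). Since B_t ~ N(0, t), P(B_t ≥ 2.35) = 1 − Φ(2.35/√t) = 1 − Φ(2.35/√14.46) = 1 − Φ(0.6180) ≈ 0.26829. Doubling: P(τ_{2.35} ≤ 14.46) ≈ 2 · 0.26829 = 0.53658 ≈ 0.5366.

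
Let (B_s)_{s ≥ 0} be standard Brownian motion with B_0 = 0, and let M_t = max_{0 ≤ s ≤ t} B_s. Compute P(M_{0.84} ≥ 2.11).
P(M_{0.84} ≥ 2.11) = 2·P(B_{0.84} ≥ 2.11) = 2(1 − Φ(2.11/√0.84)) ≈ 0.0213

By the reflection principle for Brownian motion, P(M_t ≥ a) = 2 · P(B_t ≥ a) for a ≥ 0. Since B_t ~ N(0, t), P(B_t ≥ 2.11) = 1 − Φ(2.11/√t) = 1 − Φ(2.11/√0.84) = 1 − Φ(2.3022). So
  P(M_{0.84} ≥ 2.11) = 2(1 − Φ(2.3022)) ≈ 0.0213.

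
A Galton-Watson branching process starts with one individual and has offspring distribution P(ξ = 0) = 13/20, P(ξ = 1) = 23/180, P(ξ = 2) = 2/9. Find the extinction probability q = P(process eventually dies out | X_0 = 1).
q = 1

Mean offspring μ = 0·13/20 + 1·23/180 + 2·2/9 = 103/180 ≤ 1. For μ ≤ 1 with offspring not concentrated at 1, the Galton-Watson process goes extinct almost surely, so q = 1.
(Algebraic check: The pgf is f(s) = 13/20 + 23/180·s + 2/9·s². The extinction probability q is the smallest fixed point of f in [0, 1]. Setting s = f(s):
  2/9·s² + (23/180 − 1)·s + 13/20 = 0
  2/9·s² − (13/20 + 2/9)·s + 13/20 = 0
which factors as (s − 1)·(2/9·s − 13/20) = 0, giving roots s = 1 and s = (13/20)/(2/9) = 117/40. Since 117/40 ≥ 1, the smallest root in [0, 1] is s = 1.)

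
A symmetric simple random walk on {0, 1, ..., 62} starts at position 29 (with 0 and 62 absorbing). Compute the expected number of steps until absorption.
E[τ | X_0 = 29] = 957

Let v_k = E[τ | X_0 = k]. Boundary: v_0 = v_62 = 0. Recurrence: v_k = 1 + (v_{k-1} + v_{k+1})/2 for 1 ≤ k ≤ 61. The particular solution to v_k − (v_{k-1} + v_{k+1})/2 = 1 is v_k = −k^2. Adding homogeneous solution A + B k and matching boundaries gives v_k = k (62 − k). Substituting k = 29: v_29 = 29 · 33 = 957.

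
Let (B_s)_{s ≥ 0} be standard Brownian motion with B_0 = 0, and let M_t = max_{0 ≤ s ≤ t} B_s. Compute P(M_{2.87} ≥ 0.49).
P(M_{2.87} ≥ 0.49) = 2·P(B_{2.87} ≥ 0.49) = 2(1 − Φ(0.49/√2.87)) ≈ 0.7724

By the reflection principle for Brownian motion, P(M_t ≥ a) = 2 · P(B_t ≥ a) for a ≥ 0. Since B_t ~ N(0, t), P(B_t ≥ 0.49) = 1 − Φ(0.49/√t) = 1 − Φ(0.49/√2.87) = 1 − Φ(0.2892). So
  P(M_{2.87} ≥ 0.49) = 2(1 − Φ(0.2892)) ≈ 0.7724.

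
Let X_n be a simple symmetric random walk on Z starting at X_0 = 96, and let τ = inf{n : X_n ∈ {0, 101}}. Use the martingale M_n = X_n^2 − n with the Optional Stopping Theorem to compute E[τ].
E[τ] = 480

M_n = X_n^2 − n is a martingale (since E[X_{n+1}^2 | F_n] = X_n^2 + 1). By OST (τ has finite mean in a bounded region), E[M_τ] = E[M_0] = X_0^2 − 0 = 96^2 = 9216. Also E[M_τ] = E[X_τ^2] − E[τ]. The walk exits at 0 or 101, with P(hit 101 first) = 96/101, so E[X_τ^2] = 101^2 · 96/101 + 0 = 9696. Thus E[τ] = E[X_τ^2] − E[M_τ] = 9696 − 9216 = 480 = 96(101 − 96) = 480.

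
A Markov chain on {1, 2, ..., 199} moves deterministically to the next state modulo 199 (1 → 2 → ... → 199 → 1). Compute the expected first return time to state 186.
E[T_186 | X_0 = 186] = 199

The chain cycles deterministically, so starting at state 186 it returns in exactly 199 steps. Equivalently, the stationary distribution is uniform π_j = 1/199 for every state j, so by Kac's formula E[T_186] = 1/π_186 = 199.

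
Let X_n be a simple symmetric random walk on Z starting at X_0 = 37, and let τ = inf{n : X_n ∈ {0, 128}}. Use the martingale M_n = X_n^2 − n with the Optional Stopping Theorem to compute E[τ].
E[τ] = 3367

M_n = X_n^2 − n is a martingale (since E[X_{n+1}^2 | F_n] = X_n^2 + 1). By OST (τ has finite mean in a bounded region), E[M_τ] = E[M_0] = X_0^2 − 0 = 37^2 = 1369. Also E[M_τ] = E[X_τ^2] − E[τ]. The walk exits at 0 or 128, with P(hit 128 first) = 37/128, so E[X_τ^2] = 128^2 · 37/128 + 0 = 4736. Thus E[τ] = E[X_τ^2] − E[M_τ] = 4736 − 1369 = 3367 = 37(128 − 37) = 3367.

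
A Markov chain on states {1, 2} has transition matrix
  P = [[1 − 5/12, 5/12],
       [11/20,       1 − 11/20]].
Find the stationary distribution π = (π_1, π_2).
π_1 = 33/58, π_2 = 25/58

Solve πP = π with π_1 + π_2 = 1. From πP = π: π_1 · (1 − 5/12) + π_2 · 11/20 = π_1 ⇒ π_2 · 11/20 = π_1 · 5/12 ⇒ π_2/π_1 = (5/12)/(11/20) = 25/33. Together with π_1 + π_2 = 1:
  π_1 = (11/20)/(5/12 + 11/20) = (11/20)/(29/30) = 33/58,
  π_2 = (5/12)/(5/12 + 11/20) = (5/12)/(29/30) = 25/58.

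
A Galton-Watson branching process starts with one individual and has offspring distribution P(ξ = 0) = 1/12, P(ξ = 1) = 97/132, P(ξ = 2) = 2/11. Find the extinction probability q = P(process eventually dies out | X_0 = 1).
q = 11/24

The pgf is f(s) = 1/12 + 97/132·s + 2/11·s². The extinction probability q is the smallest fixed point of f in [0, 1]. Setting s = f(s):
  2/11·s² + (97/132 − 1)·s + 1/12 = 0
  2/11·s² − (1/12 + 2/11)·s + 1/12 = 0
which factors as (s − 1)·(2/11·s − 1/12) = 0, giving roots s = 1 and s = (1/12)/(2/11) = 11/24.
Mean offspring μ = 97/132 + 2·2/11 = 145/132 > 1 (supercritical), so q < 1. The extinction probability is the smaller root: q = (1/12)/(2/11) = 11/24.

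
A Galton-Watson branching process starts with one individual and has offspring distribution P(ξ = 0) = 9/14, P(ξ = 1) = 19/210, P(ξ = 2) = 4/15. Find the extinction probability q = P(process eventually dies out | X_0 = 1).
q = 1

Mean offspring μ = 0·9/14 + 1·19/210 + 2·4/15 = 131/210 ≤ 1. For μ ≤ 1 with offspring not concentrated at 1, the Galton-Watson process goes extinct almost surely, so q = 1.
(Algebraic check: The pgf is f(s) = 9/14 + 19/210·s + 4/15·s². The extinction probability q is the smallest fixed point of f in [0, 1]. Setting s = f(s):
  4/15·s² + (19/210 − 1)·s + 9/14 = 0
  4/15·s² − (9/14 + 4/15)·s + 9/14 = 0
which factors as (s − 1)·(4/15·s − 9/14) = 0, giving roots s = 1 and s = (9/14)/(4/15) = 135/56. Since 135/56 ≥ 1, the smallest root in [0, 1] is s = 1.)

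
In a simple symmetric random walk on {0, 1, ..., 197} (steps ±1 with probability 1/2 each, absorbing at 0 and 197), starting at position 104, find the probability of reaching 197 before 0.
P(hit 197 before 0) = 104/197

Let u_k = P(hit 197 before 0 | start at k). Then u_0 = 0, u_197 = 1, and u_k = u_{k-1}/2 + u_{k+1}/2 for 1 ≤ k ≤ 196. This harmonic recurrence is solved by u_k = k/197, giving u_104 = 104/197.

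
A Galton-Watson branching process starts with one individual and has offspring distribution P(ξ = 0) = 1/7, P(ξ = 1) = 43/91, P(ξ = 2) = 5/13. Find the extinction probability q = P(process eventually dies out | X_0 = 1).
q = 13/35

The pgf is f(s) = 1/7 + 43/91·s + 5/13·s². The extinction probability q is the smallest fixed point of f in [0, 1]. Setting s = f(s):
  5/13·s² + (43/91 − 1)·s + 1/7 = 0
  5/13·s² − (1/7 + 5/13)·s + 1/7 = 0
which factors as (s − 1)·(5/13·s − 1/7) = 0, giving roots s = 1 and s = (1/7)/(5/13) = 13/35.
Mean offspring μ = 43/91 + 2·5/13 = 113/91 > 1 (supercritical), so q < 1. The extinction probability is the smaller root: q = (1/7)/(5/13) = 13/35.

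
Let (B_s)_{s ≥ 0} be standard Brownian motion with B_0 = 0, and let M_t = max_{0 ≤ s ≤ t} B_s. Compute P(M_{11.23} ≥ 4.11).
P(M_{11.23} ≥ 4.11) = 2·P(B_{11.23} ≥ 4.11) = 2(1 − Φ(4.11/√11.23)) ≈ 0.2200

By the reflection principle for Brownian motion, P(M_t ≥ a) = 2 · P(B_t ≥ a) for a ≥ 0. Since B_t ~ N(0, t), P(B_t ≥ 4.11) = 1 − Φ(4.11/√t) = 1 − Φ(4.11/√11.23) = 1 − Φ(1.2265). So
  P(M_{11.23} ≥ 4.11) = 2(1 − Φ(1.2265)) ≈ 0.2200.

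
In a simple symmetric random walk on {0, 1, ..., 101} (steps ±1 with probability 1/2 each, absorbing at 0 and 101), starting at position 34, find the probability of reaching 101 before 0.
P(hit 101 before 0) = 34/101

Let u_k = P(hit 101 before 0 | start at k). Then u_0 = 0, u_101 = 1, and u_k = u_{k-1}/2 + u_{k+1}/2 for 1 ≤ k ≤ 100. This harmonic recurrence is solved by u_k = k/101, giving u_34 = 34/101.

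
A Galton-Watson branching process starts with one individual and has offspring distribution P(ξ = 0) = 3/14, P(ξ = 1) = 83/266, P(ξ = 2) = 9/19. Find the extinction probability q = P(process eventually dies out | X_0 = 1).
q = 19/42

The pgf is f(s) = 3/14 + 83/266·s + 9/19·s². The extinction probability q is the smallest fixed point of f in [0, 1]. Setting s = f(s):
  9/19·s² + (83/266 − 1)·s + 3/14 = 0
  9/19·s² − (3/14 + 9/19)·s + 3/14 = 0
which factors as (s − 1)·(9/19·s − 3/14) = 0, giving roots s = 1 and s = (3/14)/(9/19) = 19/42.
Mean offspring μ = 83/266 + 2·9/19 = 335/266 > 1 (supercritical), so q < 1. The extinction probability is the smaller root: q = (3/14)/(9/19) = 19/42.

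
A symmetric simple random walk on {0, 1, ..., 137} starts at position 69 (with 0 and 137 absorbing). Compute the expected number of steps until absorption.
E[τ | X_0 = 69] = 4692

Let v_k = E[τ | X_0 = k]. Boundary: v_0 = v_137 = 0. Recurrence: v_k = 1 + (v_{k-1} + v_{k+1})/2 for 1 ≤ k ≤ 136. The particular solution to v_k − (v_{k-1} + v_{k+1})/2 = 1 is v_k = −k^2. Adding homogeneous solution A + B k and matching boundaries gives v_k = k (137 − k). Substituting k = 69: v_69 = 69 · 68 = 4692.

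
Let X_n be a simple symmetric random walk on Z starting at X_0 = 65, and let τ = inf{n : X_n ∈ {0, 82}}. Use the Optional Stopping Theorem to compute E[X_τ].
E[X_τ] = 65

X_n is a martingale and τ is a bounded-mean stopping time (indeed τ is finite a.s. with bounded expectation since the walk is in a bounded region). By the OST, E[X_τ] = E[X_0] = 65. Equivalently: E[X_τ] = 82 · P(hit 82 first) + 0 · P(hit 0 first) = 82 · (65/82) = 65.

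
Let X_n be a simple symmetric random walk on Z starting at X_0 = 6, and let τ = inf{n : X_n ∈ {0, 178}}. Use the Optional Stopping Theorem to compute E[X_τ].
E[X_τ] = 6

X_n is a martingale and τ is a bounded-mean stopping time (indeed τ is finite a.s. with bounded expectation since the walk is in a bounded region). By the OST, E[X_τ] = E[X_0] = 6. Equivalently: E[X_τ] = 178 · P(hit 178 first) + 0 · P(hit 0 first) = 178 · (6/178) = 6.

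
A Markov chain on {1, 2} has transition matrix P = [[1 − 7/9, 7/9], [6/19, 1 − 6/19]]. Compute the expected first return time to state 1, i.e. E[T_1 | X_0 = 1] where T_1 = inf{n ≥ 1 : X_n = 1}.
E[T_1 | X_0 = 1] = 1/π_1 = 187/54

For an irreducible recurrent Markov chain with stationary distribution π, E[T_i | X_0 = i] = 1/π_i (Kac's formula). Here π_1 = (6/19)/(7/9 + 6/19) = (6/19)/(187/171) = 54/187, so E[T_1 | X_0 = 1] = 1/π_1 = (7/9 + 6/19)/(6/19) = (187/171)/(6/19) = 187/54.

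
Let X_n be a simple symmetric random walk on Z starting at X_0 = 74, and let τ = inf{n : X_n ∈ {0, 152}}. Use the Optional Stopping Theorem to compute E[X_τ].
E[X_τ] = 74

X_n is a martingale and τ is a bounded-mean stopping time (indeed τ is finite a.s. with bounded expectation since the walk is in a bounded region). By the OST, E[X_τ] = E[X_0] = 74. Equivalently: E[X_τ] = 152 · P(hit 152 first) + 0 · P(hit 0 first) = 152 · (74/152) = 74.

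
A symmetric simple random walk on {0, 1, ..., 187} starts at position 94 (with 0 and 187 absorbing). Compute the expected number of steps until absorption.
E[τ | X_0 = 94] = 8742

Let v_k = E[τ | X_0 = k]. Boundary: v_0 = v_187 = 0. Recurrence: v_k = 1 + (v_{k-1} + v_{k+1})/2 for 1 ≤ k ≤ 186. The particular solution to v_k − (v_{k-1} + v_{k+1})/2 = 1 is v_k = −k^2. Adding homogeneous solution A + B k and matching boundaries gives v_k = k (187 − k). Substituting k = 94: v_94 = 94 · 93 = 8742.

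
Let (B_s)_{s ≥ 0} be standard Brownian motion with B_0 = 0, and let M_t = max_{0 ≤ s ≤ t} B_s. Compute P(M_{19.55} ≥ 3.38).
P(M_{19.55} ≥ 3.38) = 2·P(B_{19.55} ≥ 3.38) = 2(1 − Φ(3.38/√19.55)) ≈ 0.4446

By the reflection principle for Brownian motion, P(M_t ≥ a) = 2 · P(B_t ≥ a) for a ≥ 0. Since B_t ~ N(0, t), P(B_t ≥ 3.38) = 1 − Φ(3.38/√t) = 1 − Φ(3.38/√19.55) = 1 − Φ(0.7644). So
  P(M_{19.55} ≥ 3.38) = 2(1 − Φ(0.7644)) ≈ 0.4446.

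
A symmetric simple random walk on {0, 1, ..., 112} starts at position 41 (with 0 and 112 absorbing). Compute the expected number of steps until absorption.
E[τ | X_0 = 41] = 2911

Let v_k = E[τ | X_0 = k]. Boundary: v_0 = v_112 = 0. Recurrence: v_k = 1 + (v_{k-1} + v_{k+1})/2 for 1 ≤ k ≤ 111. The particular solution to v_k − (v_{k-1} + v_{k+1})/2 = 1 is v_k = −k^2. Adding homogeneous solution A + B k and matching boundaries gives v_k = k (112 − k). Substituting k = 41: v_41 = 41 · 71 = 2911.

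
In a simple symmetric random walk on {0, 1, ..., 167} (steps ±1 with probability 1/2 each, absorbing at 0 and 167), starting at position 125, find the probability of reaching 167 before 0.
P(hit 167 before 0) = 125/167

Let u_k = P(hit 167 before 0 | start at k). Then u_0 = 0, u_167 = 1, and u_k = u_{k-1}/2 + u_{k+1}/2 for 1 ≤ k ≤ 166. This harmonic recurrence is solved by u_k = k/167, giving u_125 = 125/167.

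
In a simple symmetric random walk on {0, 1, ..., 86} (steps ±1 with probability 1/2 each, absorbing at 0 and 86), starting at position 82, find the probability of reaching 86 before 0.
P(hit 86 before 0) = 82/86 = 41/43

Let u_k = P(hit 86 before 0 | start at k). Then u_0 = 0, u_86 = 1, and u_k = u_{k-1}/2 + u_{k+1}/2 for 1 ≤ k ≤ 85. This harmonic recurrence is solved by u_k = k/86, giving u_82 = 82/86 = 41/43.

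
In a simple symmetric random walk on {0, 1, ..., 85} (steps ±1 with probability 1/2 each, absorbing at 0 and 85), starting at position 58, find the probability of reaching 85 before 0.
P(hit 85 before 0) = 58/85

Let u_k = P(hit 85 before 0 | start at k). Then u_0 = 0, u_85 = 1, and u_k = u_{k-1}/2 + u_{k+1}/2 for 1 ≤ k ≤ 84. This harmonic recurrence is solved by u_k = k/85, giving u_58 = 58/85.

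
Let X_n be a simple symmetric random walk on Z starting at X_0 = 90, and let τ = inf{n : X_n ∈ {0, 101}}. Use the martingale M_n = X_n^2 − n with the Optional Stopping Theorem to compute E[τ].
E[τ] = 990

M_n = X_n^2 − n is a martingale (since E[X_{n+1}^2 | F_n] = X_n^2 + 1). By OST (τ has finite mean in a bounded region), E[M_τ] = E[M_0] = X_0^2 − 0 = 90^2 = 8100. Also E[M_τ] = E[X_τ^2] − E[τ]. The walk exits at 0 or 101, with P(hit 101 first) = 90/101, so E[X_τ^2] = 101^2 · 90/101 + 0 = 9090. Thus E[τ] = E[X_τ^2] − E[M_τ] = 9090 − 8100 = 990 = 90(101 − 90) = 990.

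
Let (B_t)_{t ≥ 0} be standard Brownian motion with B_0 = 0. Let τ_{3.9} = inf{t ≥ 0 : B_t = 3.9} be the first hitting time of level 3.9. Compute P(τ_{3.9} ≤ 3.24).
P(τ_{3.9} ≤ 3.24) = 2(1 − Φ(3.9/√3.24)) = 2(1 − Φ(2.1667)) ≈ 0.0303

By the reflection principle for standard BM, P(τ_b ≤ t) = 2 · P(B_t ≥ b). Since B_t ~ N(0, t), P(B_t ≥ 3.9) = 1 − Φ(3.9/√t) = 1 − Φ(3.9/√3.24) = 1 − Φ(2.1667) ≈ 0.01513. Doubling: P(τ_{3.9} ≤ 3.24) ≈ 2 · 0.01513 = 0.03026 ≈ 0.0303.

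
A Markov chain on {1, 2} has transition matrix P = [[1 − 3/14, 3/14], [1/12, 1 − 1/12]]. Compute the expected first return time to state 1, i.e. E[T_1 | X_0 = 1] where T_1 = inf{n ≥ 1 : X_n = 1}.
E[T_1 | X_0 = 1] = 1/π_1 = 25/7

For an irreducible recurrent Markov chain with stationary distribution π, E[T_i | X_0 = i] = 1/π_i (Kac's formula). Here π_1 = (1/12)/(3/14 + 1/12) = (1/12)/(25/84) = 7/25, so E[T_1 | X_0 = 1] = 1/π_1 = (3/14 + 1/12)/(1/12) = (25/84)/(1/12) = 25/7.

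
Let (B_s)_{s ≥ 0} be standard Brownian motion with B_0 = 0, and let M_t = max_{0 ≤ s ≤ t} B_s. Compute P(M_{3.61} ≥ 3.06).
P(M_{3.61} ≥ 3.06) = 2·P(B_{3.61} ≥ 3.06) = 2(1 − Φ(3.06/√3.61)) ≈ 0.1073

By the reflection principle for Brownian motion, P(M_t ≥ a) = 2 · P(B_t ≥ a) for a ≥ 0. Since B_t ~ N(0, t), P(B_t ≥ 3.06) = 1 − Φ(3.06/√t) = 1 − Φ(3.06/√3.61) = 1 − Φ(1.6105). So
  P(M_{3.61} ≥ 3.06) = 2(1 − Φ(1.6105)) ≈ 0.1073.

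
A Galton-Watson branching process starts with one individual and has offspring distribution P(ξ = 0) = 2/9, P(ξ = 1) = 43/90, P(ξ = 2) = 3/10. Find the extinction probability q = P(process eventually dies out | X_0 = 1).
q = 20/27

The pgf is f(s) = 2/9 + 43/90·s + 3/10·s². The extinction probability q is the smallest fixed point of f in [0, 1]. Setting s = f(s):
  3/10·s² + (43/90 − 1)·s + 2/9 = 0
  3/10·s² − (2/9 + 3/10)·s + 2/9 = 0
which factors as (s − 1)·(3/10·s − 2/9) = 0, giving roots s = 1 and s = (2/9)/(3/10) = 20/27.
Mean offspring μ = 43/90 + 2·3/10 = 97/90 > 1 (supercritical), so q < 1. The extinction probability is the smaller root: q = (2/9)/(3/10) = 20/27.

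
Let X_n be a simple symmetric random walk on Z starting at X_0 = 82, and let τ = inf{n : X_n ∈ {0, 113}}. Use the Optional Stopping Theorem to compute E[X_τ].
E[X_τ] = 82

X_n is a martingale and τ is a bounded-mean stopping time (indeed τ is finite a.s. with bounded expectation since the walk is in a bounded region). By the OST, E[X_τ] = E[X_0] = 82. Equivalently: E[X_τ] = 113 · P(hit 113 first) + 0 · P(hit 0 first) = 113 · (82/113) = 82.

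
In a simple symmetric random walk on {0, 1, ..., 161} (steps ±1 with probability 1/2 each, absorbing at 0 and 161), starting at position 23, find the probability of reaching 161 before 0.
P(hit 161 before 0) = 23/161 = 1/7

Let u_k = P(hit 161 before 0 | start at k). Then u_0 = 0, u_161 = 1, and u_k = u_{k-1}/2 + u_{k+1}/2 for 1 ≤ k ≤ 160. This harmonic recurrence is solved by u_k = k/161, giving u_23 = 23/161 = 1/7.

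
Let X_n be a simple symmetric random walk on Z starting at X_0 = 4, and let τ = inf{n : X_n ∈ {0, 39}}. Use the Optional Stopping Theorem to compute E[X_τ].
E[X_τ] = 4

X_n is a martingale and τ is a bounded-mean stopping time (indeed τ is finite a.s. with bounded expectation since the walk is in a bounded region). By the OST, E[X_τ] = E[X_0] = 4. Equivalently: E[X_τ] = 39 · P(hit 39 first) + 0 · P(hit 0 first) = 39 · (4/39) = 4.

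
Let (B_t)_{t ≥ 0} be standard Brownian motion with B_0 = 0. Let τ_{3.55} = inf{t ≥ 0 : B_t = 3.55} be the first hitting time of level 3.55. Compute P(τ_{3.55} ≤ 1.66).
P(τ_{3.55} ≤ 1.66) = 2(1 − Φ(3.55/√1.66)) = 2(1 − Φ(2.7553)) ≈ 0.0059

By the reflection principle for standard BM, P(τ_b ≤ t) = 2 · P(B_t ≥ b). Since B_t ~ N(0, t), P(B_t ≥ 3.55) = 1 − Φ(3.55/√t) = 1 − Φ(3.55/√1.66) = 1 − Φ(2.7553) ≈ 0.00293. Doubling: P(τ_{3.55} ≤ 1.66) ≈ 2 · 0.00293 = 0.00586 ≈ 0.0059.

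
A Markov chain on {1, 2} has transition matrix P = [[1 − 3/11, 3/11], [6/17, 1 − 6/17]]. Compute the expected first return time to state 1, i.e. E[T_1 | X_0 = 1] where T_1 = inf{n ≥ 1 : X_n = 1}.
E[T_1 | X_0 = 1] = 1/π_1 = 39/22

For an irreducible recurrent Markov chain with stationary distribution π, E[T_i | X_0 = i] = 1/π_i (Kac's formula). Here π_1 = (6/17)/(3/11 + 6/17) = (6/17)/(117/187) = 22/39, so E[T_1 | X_0 = 1] = 1/π_1 = (3/11 + 6/17)/(6/17) = (117/187)/(6/17) = 39/22.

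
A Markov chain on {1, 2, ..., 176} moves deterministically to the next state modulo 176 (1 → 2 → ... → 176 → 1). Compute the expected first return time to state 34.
E[T_34 | X_0 = 34] = 176

The chain cycles deterministically, so starting at state 34 it returns in exactly 176 steps. Equivalently, the stationary distribution is uniform π_j = 1/176 for every state j, so by Kac's formula E[T_34] = 1/π_34 = 176.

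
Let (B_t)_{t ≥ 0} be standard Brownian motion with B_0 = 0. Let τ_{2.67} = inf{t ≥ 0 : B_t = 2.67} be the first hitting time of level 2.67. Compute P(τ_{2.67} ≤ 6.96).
P(τ_{2.67} ≤ 6.96) = 2(1 − Φ(2.67/√6.96)) = 2(1 − Φ(1.0121)) ≈ 0.3115

By the reflection principle for standard BM, P(τ_b ≤ t) = 2 · P(B_t ≥ b). Since B_t ~ N(0, t), P(B_t ≥ 2.67) = 1 − Φ(2.67/√t) = 1 − Φ(2.67/√6.96) = 1 − Φ(1.0121) ≈ 0.15575. Doubling: P(τ_{2.67} ≤ 6.96) ≈ 2 · 0.15575 = 0.31150 ≈ 0.3115.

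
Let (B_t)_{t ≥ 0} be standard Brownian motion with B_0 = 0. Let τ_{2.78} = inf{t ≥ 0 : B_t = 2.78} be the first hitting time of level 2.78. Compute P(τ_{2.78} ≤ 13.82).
P(τ_{2.78} ≤ 13.82) = 2(1 − Φ(2.78/√13.82)) = 2(1 − Φ(0.7478)) ≈ 0.4546

By the reflection principle for standard BM, P(τ_b ≤ t) = 2 · P(B_t ≥ b). Since B_t ~ N(0, t), P(B_t ≥ 2.78) = 1 − Φ(2.78/√t) = 1 − Φ(2.78/√13.82) = 1 − Φ(0.7478) ≈ 0.22729. Doubling: P(τ_{2.78} ≤ 13.82) ≈ 2 · 0.22729 = 0.45458 ≈ 0.4546.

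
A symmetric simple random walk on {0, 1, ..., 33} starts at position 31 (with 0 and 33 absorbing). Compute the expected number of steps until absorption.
E[τ | X_0 = 31] = 62

Let v_k = E[τ | X_0 = k]. Boundary: v_0 = v_33 = 0. Recurrence: v_k = 1 + (v_{k-1} + v_{k+1})/2 for 1 ≤ k ≤ 32. The particular solution to v_k − (v_{k-1} + v_{k+1})/2 = 1 is v_k = −k^2. Adding homogeneous solution A + B k and matching boundaries gives v_k = k (33 − k). Substituting k = 31: v_31 = 31 · 2 = 62.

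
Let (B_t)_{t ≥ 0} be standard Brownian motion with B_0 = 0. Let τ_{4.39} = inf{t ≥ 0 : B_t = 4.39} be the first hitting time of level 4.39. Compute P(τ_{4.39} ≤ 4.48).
P(τ_{4.39} ≤ 4.48) = 2(1 − Φ(4.39/√4.48)) = 2(1 − Φ(2.0741)) ≈ 0.0381

By the reflection principle for standard BM, P(τ_b ≤ t) = 2 · P(B_t ≥ b). Since B_t ~ N(0, t), P(B_t ≥ 4.39) = 1 − Φ(4.39/√t) = 1 − Φ(4.39/√4.48) = 1 − Φ(2.0741) ≈ 0.01904. Doubling: P(τ_{4.39} ≤ 4.48) ≈ 2 · 0.01904 = 0.03808 ≈ 0.0381.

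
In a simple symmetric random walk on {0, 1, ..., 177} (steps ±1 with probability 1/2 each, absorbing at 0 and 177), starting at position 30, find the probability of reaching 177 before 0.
P(hit 177 before 0) = 30/177 = 10/59

Let u_k = P(hit 177 before 0 | start at k). Then u_0 = 0, u_177 = 1, and u_k = u_{k-1}/2 + u_{k+1}/2 for 1 ≤ k ≤ 176. This harmonic recurrence is solved by u_k = k/177, giving u_30 = 30/177 = 10/59.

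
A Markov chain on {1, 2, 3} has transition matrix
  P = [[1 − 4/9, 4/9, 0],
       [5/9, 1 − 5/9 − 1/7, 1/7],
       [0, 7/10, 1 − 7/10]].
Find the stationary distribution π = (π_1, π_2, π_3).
π = (245/481, 196/481, 40/481)

This is a birth-death chain on three states, which satisfies detailed balance: π_1 · P_{12} = π_2 · P_{21} and π_2 · P_{23} = π_3 · P_{32}.
From π_1 · 4/9 = π_2 · 5/9: π_2/π_1 = (4/9)/(5/9) = 4/5.
From π_2 · 1/7 = π_3 · 7/10: π_3/π_2 = (1/7)/(7/10) = 10/49.
Take π_1 proportional to 1; then unnormalized π = (1, 4/5, 8/49). Normalize by dividing by the sum 481/245:
  π = (245/481, 196/481, 40/481).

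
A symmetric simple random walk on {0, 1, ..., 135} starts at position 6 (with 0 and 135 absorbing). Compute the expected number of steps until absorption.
E[τ | X_0 = 6] = 774

Let v_k = E[τ | X_0 = k]. Boundary: v_0 = v_135 = 0. Recurrence: v_k = 1 + (v_{k-1} + v_{k+1})/2 for 1 ≤ k ≤ 134. The particular solution to v_k − (v_{k-1} + v_{k+1})/2 = 1 is v_k = −k^2. Adding homogeneous solution A + B k and matching boundaries gives v_k = k (135 − k). Substituting k = 6: v_6 = 6 · 129 = 774.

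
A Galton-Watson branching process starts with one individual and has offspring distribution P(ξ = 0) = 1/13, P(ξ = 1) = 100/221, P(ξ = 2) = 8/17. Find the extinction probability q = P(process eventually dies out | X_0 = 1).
q = 17/104

The pgf is f(s) = 1/13 + 100/221·s + 8/17·s². The extinction probability q is the smallest fixed point of f in [0, 1]. Setting s = f(s):
  8/17·s² + (100/221 − 1)·s + 1/13 = 0
  8/17·s² − (1/13 + 8/17)·s + 1/13 = 0
which factors as (s − 1)·(8/17·s − 1/13) = 0, giving roots s = 1 and s = (1/13)/(8/17) = 17/104.
Mean offspring μ = 100/221 + 2·8/17 = 308/221 > 1 (supercritical), so q < 1. The extinction probability is the smaller root: q = (1/13)/(8/17) = 17/104.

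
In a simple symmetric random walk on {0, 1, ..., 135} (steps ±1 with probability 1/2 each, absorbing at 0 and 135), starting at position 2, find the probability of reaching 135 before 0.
P(hit 135 before 0) = 2/135

Let u_k = P(hit 135 before 0 | start at k). Then u_0 = 0, u_135 = 1, and u_k = u_{k-1}/2 + u_{k+1}/2 for 1 ≤ k ≤ 134. This harmonic recurrence is solved by u_k = k/135, giving u_2 = 2/135.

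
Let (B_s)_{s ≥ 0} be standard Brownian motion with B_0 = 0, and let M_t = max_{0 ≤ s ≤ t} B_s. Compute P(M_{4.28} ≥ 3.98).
P(M_{4.28} ≥ 3.98) = 2·P(B_{4.28} ≥ 3.98) = 2(1 − Φ(3.98/√4.28)) ≈ 0.0544

By the reflection principle for Brownian motion, P(M_t ≥ a) = 2 · P(B_t ≥ a) for a ≥ 0. Since B_t ~ N(0, t), P(B_t ≥ 3.98) = 1 − Φ(3.98/√t) = 1 − Φ(3.98/√4.28) = 1 − Φ(1.9238). So
  P(M_{4.28} ≥ 3.98) = 2(1 − Φ(1.9238)) ≈ 0.0544.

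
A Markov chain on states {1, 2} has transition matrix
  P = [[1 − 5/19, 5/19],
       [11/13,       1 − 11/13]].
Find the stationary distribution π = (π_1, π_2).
π_1 = 209/274, π_2 = 65/274

Solve πP = π with π_1 + π_2 = 1. From πP = π: π_1 · (1 − 5/19) + π_2 · 11/13 = π_1 ⇒ π_2 · 11/13 = π_1 · 5/19 ⇒ π_2/π_1 = (5/19)/(11/13) = 65/209. Together with π_1 + π_2 = 1:
  π_1 = (11/13)/(5/19 + 11/13) = (11/13)/(274/247) = 209/274,
  π_2 = (5/19)/(5/19 + 11/13) = (5/19)/(274/247) = 65/274.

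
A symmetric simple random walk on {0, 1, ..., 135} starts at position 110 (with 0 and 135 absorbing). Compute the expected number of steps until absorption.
E[τ | X_0 = 110] = 2750

Let v_k = E[τ | X_0 = k]. Boundary: v_0 = v_135 = 0. Recurrence: v_k = 1 + (v_{k-1} + v_{k+1})/2 for 1 ≤ k ≤ 134. The particular solution to v_k − (v_{k-1} + v_{k+1})/2 = 1 is v_k = −k^2. Adding homogeneous solution A + B k and matching boundaries gives v_k = k (135 − k). Substituting k = 110: v_110 = 110 · 25 = 2750.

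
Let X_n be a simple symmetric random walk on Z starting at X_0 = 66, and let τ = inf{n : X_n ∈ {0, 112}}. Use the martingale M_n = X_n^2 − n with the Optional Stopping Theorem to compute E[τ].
E[τ] = 3036

M_n = X_n^2 − n is a martingale (since E[X_{n+1}^2 | F_n] = X_n^2 + 1). By OST (τ has finite mean in a bounded region), E[M_τ] = E[M_0] = X_0^2 − 0 = 66^2 = 4356. Also E[M_τ] = E[X_τ^2] − E[τ]. The walk exits at 0 or 112, with P(hit 112 first) = 66/112, so E[X_τ^2] = 112^2 · 66/112 + 0 = 7392. Thus E[τ] = E[X_τ^2] − E[M_τ] = 7392 − 4356 = 3036 = 66(112 − 66) = 3036.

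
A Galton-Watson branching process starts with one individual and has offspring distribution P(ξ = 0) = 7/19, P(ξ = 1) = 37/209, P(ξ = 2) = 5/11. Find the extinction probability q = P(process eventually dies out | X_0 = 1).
q = 77/95

The pgf is f(s) = 7/19 + 37/209·s + 5/11·s². The extinction probability q is the smallest fixed point of f in [0, 1]. Setting s = f(s):
  5/11·s² + (37/209 − 1)·s + 7/19 = 0
  5/11·s² − (7/19 + 5/11)·s + 7/19 = 0
which factors as (s − 1)·(5/11·s − 7/19) = 0, giving roots s = 1 and s = (7/19)/(5/11) = 77/95.
Mean offspring μ = 37/209 + 2·5/11 = 227/209 > 1 (supercritical), so q < 1. The extinction probability is the smaller root: q = (7/19)/(5/11) = 77/95.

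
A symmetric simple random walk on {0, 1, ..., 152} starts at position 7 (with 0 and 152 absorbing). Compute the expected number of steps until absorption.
E[τ | X_0 = 7] = 1015

Let v_k = E[τ | X_0 = k]. Boundary: v_0 = v_152 = 0. Recurrence: v_k = 1 + (v_{k-1} + v_{k+1})/2 for 1 ≤ k ≤ 151. The particular solution to v_k − (v_{k-1} + v_{k+1})/2 = 1 is v_k = −k^2. Adding homogeneous solution A + B k and matching boundaries gives v_k = k (152 − k). Substituting k = 7: v_7 = 7 · 145 = 1015.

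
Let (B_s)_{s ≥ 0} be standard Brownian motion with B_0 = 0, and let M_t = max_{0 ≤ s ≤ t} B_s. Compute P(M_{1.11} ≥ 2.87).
P(M_{1.11} ≥ 2.87) = 2·P(B_{1.11} ≥ 2.87) = 2(1 − Φ(2.87/√1.11)) ≈ 0.0064

By the reflection principle for Brownian motion, P(M_t ≥ a) = 2 · P(B_t ≥ a) for a ≥ 0. Since B_t ~ N(0, t), P(B_t ≥ 2.87) = 1 − Φ(2.87/√t) = 1 − Φ(2.87/√1.11) = 1 − Φ(2.7241). So
  P(M_{1.11} ≥ 2.87) = 2(1 − Φ(2.7241)) ≈ 0.0064.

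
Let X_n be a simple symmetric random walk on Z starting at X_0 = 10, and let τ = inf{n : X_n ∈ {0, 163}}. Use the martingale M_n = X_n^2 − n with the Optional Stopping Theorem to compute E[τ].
E[τ] = 1530

M_n = X_n^2 − n is a martingale (since E[X_{n+1}^2 | F_n] = X_n^2 + 1). By OST (τ has finite mean in a bounded region), E[M_τ] = E[M_0] = X_0^2 − 0 = 10^2 = 100. Also E[M_τ] = E[X_τ^2] − E[τ]. The walk exits at 0 or 163, with P(hit 163 first) = 10/163, so E[X_τ^2] = 163^2 · 10/163 + 0 = 1630. Thus E[τ] = E[X_τ^2] − E[M_τ] = 1630 − 100 = 1530 = 10(163 − 10) = 1530.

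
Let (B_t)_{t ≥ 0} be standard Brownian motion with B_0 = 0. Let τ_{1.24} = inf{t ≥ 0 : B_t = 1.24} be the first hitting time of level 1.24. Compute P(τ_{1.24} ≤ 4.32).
P(τ_{1.24} ≤ 4.32) = 2(1 − Φ(1.24/√4.32)) = 2(1 − Φ(0.5966)) ≈ 0.5508

By the reflection principle for standard BM, P(τ_b ≤ t) = 2 · P(B_t ≥ b). Since B_t ~ N(0, t), P(B_t ≥ 1.24) = 1 − Φ(1.24/√t) = 1 − Φ(1.24/√4.32) = 1 − Φ(0.5966) ≈ 0.27539. Doubling: P(τ_{1.24} ≤ 4.32) ≈ 2 · 0.27539 = 0.55078 ≈ 0.5508.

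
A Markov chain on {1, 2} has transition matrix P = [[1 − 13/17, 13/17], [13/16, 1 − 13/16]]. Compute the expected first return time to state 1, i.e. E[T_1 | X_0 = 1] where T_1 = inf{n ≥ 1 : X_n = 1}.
E[T_1 | X_0 = 1] = 1/π_1 = 33/17

For an irreducible recurrent Markov chain with stationary distribution π, E[T_i | X_0 = i] = 1/π_i (Kac's formula). Here π_1 = (13/16)/(13/17 + 13/16) = (13/16)/(429/272) = 17/33, so E[T_1 | X_0 = 1] = 1/π_1 = (13/17 + 13/16)/(13/16) = (429/272)/(13/16) = 33/17.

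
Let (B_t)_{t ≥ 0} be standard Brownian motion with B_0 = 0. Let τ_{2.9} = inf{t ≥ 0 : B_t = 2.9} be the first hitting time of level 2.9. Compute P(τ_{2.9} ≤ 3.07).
P(τ_{2.9} ≤ 3.07) = 2(1 − Φ(2.9/√3.07)) = 2(1 − Φ(1.6551)) ≈ 0.0979

By the reflection principle for standard BM, P(τ_b ≤ t) = 2 · P(B_t ≥ b). Since B_t ~ N(0, t), P(B_t ≥ 2.9) = 1 − Φ(2.9/√t) = 1 − Φ(2.9/√3.07) = 1 − Φ(1.6551) ≈ 0.04895. Doubling: P(τ_{2.9} ≤ 3.07) ≈ 2 · 0.04895 = 0.09790 ≈ 0.0979.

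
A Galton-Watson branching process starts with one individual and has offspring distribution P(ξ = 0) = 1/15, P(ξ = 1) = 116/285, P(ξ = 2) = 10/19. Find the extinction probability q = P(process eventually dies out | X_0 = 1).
q = 19/150

The pgf is f(s) = 1/15 + 116/285·s + 10/19·s². The extinction probability q is the smallest fixed point of f in [0, 1]. Setting s = f(s):
  10/19·s² + (116/285 − 1)·s + 1/15 = 0
  10/19·s² − (1/15 + 10/19)·s + 1/15 = 0
which factors as (s − 1)·(10/19·s − 1/15) = 0, giving roots s = 1 and s = (1/15)/(10/19) = 19/150.
Mean offspring μ = 116/285 + 2·10/19 = 416/285 > 1 (supercritical), so q < 1. The extinction probability is the smaller root: q = (1/15)/(10/19) = 19/150.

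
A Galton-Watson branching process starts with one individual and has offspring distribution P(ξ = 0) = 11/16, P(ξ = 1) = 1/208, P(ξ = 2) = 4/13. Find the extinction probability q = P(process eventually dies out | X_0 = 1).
q = 1

Mean offspring μ = 0·11/16 + 1·1/208 + 2·4/13 = 129/208 ≤ 1. For μ ≤ 1 with offspring not concentrated at 1, the Galton-Watson process goes extinct almost surely, so q = 1.
(Algebraic check: The pgf is f(s) = 11/16 + 1/208·s + 4/13·s². The extinction probability q is the smallest fixed point of f in [0, 1]. Setting s = f(s):
  4/13·s² + (1/208 − 1)·s + 11/16 = 0
  4/13·s² − (11/16 + 4/13)·s + 11/16 = 0
which factors as (s − 1)·(4/13·s − 11/16) = 0, giving roots s = 1 and s = (11/16)/(4/13) = 143/64. Since 143/64 ≥ 1, the smallest root in [0, 1] is s = 1.)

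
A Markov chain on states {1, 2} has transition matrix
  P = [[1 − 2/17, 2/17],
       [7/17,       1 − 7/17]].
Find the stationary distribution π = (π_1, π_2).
π_1 = 7/9, π_2 = 2/9

Solve πP = π with π_1 + π_2 = 1. From πP = π: π_1 · (1 − 2/17) + π_2 · 7/17 = π_1 ⇒ π_2 · 7/17 = π_1 · 2/17 ⇒ π_2/π_1 = (2/17)/(7/17) = 2/7. Together with π_1 + π_2 = 1:
  π_1 = (7/17)/(2/17 + 7/17) = (7/17)/(9/17) = 7/9,
  π_2 = (2/17)/(2/17 + 7/17) = (2/17)/(9/17) = 2/9.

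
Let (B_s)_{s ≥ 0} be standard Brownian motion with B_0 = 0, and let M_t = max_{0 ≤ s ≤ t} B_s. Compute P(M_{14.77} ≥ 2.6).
P(M_{14.77} ≥ 2.6) = 2·P(B_{14.77} ≥ 2.6) = 2(1 − Φ(2.6/√14.77)) ≈ 0.4987

By the reflection principle for Brownian motion, P(M_t ≥ a) = 2 · P(B_t ≥ a) for a ≥ 0. Since B_t ~ N(0, t), P(B_t ≥ 2.6) = 1 − Φ(2.6/√t) = 1 − Φ(2.6/√14.77) = 1 − Φ(0.6765). So
  P(M_{14.77} ≥ 2.6) = 2(1 − Φ(0.6765)) ≈ 0.4987.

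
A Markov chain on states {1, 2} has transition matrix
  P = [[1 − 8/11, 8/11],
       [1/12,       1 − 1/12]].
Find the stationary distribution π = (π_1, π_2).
π_1 = 11/107, π_2 = 96/107

Solve πP = π with π_1 + π_2 = 1. From πP = π: π_1 · (1 − 8/11) + π_2 · 1/12 = π_1 ⇒ π_2 · 1/12 = π_1 · 8/11 ⇒ π_2/π_1 = (8/11)/(1/12) = 96/11. Together with π_1 + π_2 = 1:
  π_1 = (1/12)/(8/11 + 1/12) = (1/12)/(107/132) = 11/107,
  π_2 = (8/11)/(8/11 + 1/12) = (8/11)/(107/132) = 96/107.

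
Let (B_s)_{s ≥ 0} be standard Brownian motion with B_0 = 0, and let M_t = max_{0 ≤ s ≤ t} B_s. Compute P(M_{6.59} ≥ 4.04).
P(M_{6.59} ≥ 4.04) = 2·P(B_{6.59} ≥ 4.04) = 2(1 − Φ(4.04/√6.59)) ≈ 0.1155

By the reflection principle for Brownian motion, P(M_t ≥ a) = 2 · P(B_t ≥ a) for a ≥ 0. Since B_t ~ N(0, t), P(B_t ≥ 4.04) = 1 − Φ(4.04/√t) = 1 − Φ(4.04/√6.59) = 1 − Φ(1.5738). So
  P(M_{6.59} ≥ 4.04) = 2(1 − Φ(1.5738)) ≈ 0.1155.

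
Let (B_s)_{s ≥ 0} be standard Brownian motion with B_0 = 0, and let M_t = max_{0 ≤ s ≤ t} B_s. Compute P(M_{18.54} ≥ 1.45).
P(M_{18.54} ≥ 1.45) = 2·P(B_{18.54} ≥ 1.45) = 2(1 − Φ(1.45/√18.54)) ≈ 0.7363

By the reflection principle for Brownian motion, P(M_t ≥ a) = 2 · P(B_t ≥ a) for a ≥ 0. Since B_t ~ N(0, t), P(B_t ≥ 1.45) = 1 − Φ(1.45/√t) = 1 − Φ(1.45/√18.54) = 1 − Φ(0.3368). So
  P(M_{18.54} ≥ 1.45) = 2(1 − Φ(0.3368)) ≈ 0.7363.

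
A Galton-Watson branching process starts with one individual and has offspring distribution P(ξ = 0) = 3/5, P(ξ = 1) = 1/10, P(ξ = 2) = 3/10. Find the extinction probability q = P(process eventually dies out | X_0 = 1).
q = 1

Mean offspring μ = 0·3/5 + 1·1/10 + 2·3/10 = 7/10 ≤ 1. For μ ≤ 1 with offspring not concentrated at 1, the Galton-Watson process goes extinct almost surely, so q = 1.
(Algebraic check: The pgf is f(s) = 3/5 + 1/10·s + 3/10·s². The extinction probability q is the smallest fixed point of f in [0, 1]. Setting s = f(s):
  3/10·s² + (1/10 − 1)·s + 3/5 = 0
  3/10·s² − (3/5 + 3/10)·s + 3/5 = 0
which factors as (s − 1)·(3/10·s − 3/5) = 0, giving roots s = 1 and s = (3/5)/(3/10) = 2. Since 2 ≥ 1, the smallest root in [0, 1] is s = 1.)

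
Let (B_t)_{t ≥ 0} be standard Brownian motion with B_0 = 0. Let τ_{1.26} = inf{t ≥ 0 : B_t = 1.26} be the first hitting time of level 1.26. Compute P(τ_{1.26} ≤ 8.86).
P(τ_{1.26} ≤ 8.86) = 2(1 − Φ(1.26/√8.86)) = 2(1 − Φ(0.4233)) ≈ 0.6721

By the reflection principle for standard BM, P(τ_b ≤ t) = 2 · P(B_t ≥ b). Since B_t ~ N(0, t), P(B_t ≥ 1.26) = 1 − Φ(1.26/√t) = 1 − Φ(1.26/√8.86) = 1 − Φ(0.4233) ≈ 0.33604. Doubling: P(τ_{1.26} ≤ 8.86) ≈ 2 · 0.33604 = 0.67208 ≈ 0.6721.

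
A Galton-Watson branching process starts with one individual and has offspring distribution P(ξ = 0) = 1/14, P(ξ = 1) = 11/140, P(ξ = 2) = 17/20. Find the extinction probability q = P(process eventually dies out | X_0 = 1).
q = 10/119

The pgf is f(s) = 1/14 + 11/140·s + 17/20·s². The extinction probability q is the smallest fixed point of f in [0, 1]. Setting s = f(s):
  17/20·s² + (11/140 − 1)·s + 1/14 = 0
  17/20·s² − (1/14 + 17/20)·s + 1/14 = 0
which factors as (s − 1)·(17/20·s − 1/14) = 0, giving roots s = 1 and s = (1/14)/(17/20) = 10/119.
Mean offspring μ = 11/140 + 2·17/20 = 249/140 > 1 (supercritical), so q < 1. The extinction probability is the smaller root: q = (1/14)/(17/20) = 10/119.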